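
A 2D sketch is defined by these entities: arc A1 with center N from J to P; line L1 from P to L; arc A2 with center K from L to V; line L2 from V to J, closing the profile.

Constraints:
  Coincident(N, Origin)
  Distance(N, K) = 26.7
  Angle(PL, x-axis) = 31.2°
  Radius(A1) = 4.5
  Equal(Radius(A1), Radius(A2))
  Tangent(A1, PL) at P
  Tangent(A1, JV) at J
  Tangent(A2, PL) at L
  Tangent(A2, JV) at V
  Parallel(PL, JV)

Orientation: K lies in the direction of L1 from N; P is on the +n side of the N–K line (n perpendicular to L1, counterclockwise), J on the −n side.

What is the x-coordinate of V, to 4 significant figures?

25.17

The slot axis is L1's direction at 31.2°, so u = (cos 31.2°, sin 31.2°) = (0.8554, 0.5180) and n = (−sin 31.2°, cos 31.2°) = (-0.5180, 0.8554). N is at the origin and K lies 26.7 along u from N, so K = 26.7·u = (22.84, 13.83). Tangency of A1 to both parallel lines with radius 4.5 puts P and J at N ± 4.5·n: P = (-2.331, 3.849), J = (2.331, -3.849). Equal radii place L and V the same way about K: L = K + 4.5·n = (20.51, 17.68), V = K − 4.5·n = (25.17, 9.982). So V.x = 25.17.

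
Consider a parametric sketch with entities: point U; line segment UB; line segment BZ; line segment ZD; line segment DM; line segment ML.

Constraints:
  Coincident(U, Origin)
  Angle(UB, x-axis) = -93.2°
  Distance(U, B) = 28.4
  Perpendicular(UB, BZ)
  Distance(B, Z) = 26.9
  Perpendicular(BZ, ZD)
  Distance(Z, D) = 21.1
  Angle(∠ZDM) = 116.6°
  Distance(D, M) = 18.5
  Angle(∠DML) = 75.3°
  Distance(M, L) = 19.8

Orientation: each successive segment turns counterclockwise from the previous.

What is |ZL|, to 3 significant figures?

22.9

∠ZDM = 116.6° gives DM at 150° from the x-axis; with |DM| = 18.5, M = (10.4, 0.404). ∠DML = 75.3° gives ML at -105° from the x-axis; with |ML| = 19.8, L = (5.24, -18.7). Then |ZL| = |L − Z| = 22.9.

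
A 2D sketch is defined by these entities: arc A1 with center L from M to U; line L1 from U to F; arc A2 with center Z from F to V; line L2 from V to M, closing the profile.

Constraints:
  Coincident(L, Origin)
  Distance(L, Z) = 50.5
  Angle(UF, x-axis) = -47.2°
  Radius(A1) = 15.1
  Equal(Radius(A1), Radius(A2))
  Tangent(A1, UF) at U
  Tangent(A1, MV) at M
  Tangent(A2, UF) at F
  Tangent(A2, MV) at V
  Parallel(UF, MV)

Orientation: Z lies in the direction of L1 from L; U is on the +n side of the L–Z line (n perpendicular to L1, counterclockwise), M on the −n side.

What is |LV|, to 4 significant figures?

52.71

The slot axis is L1's direction at -47.2°, so u = (cos -47.2°, sin -47.2°) = (0.6794, -0.7337) and n = (−sin -47.2°, cos -47.2°) = (0.7337, 0.6794). L is at the origin and Z lies 50.5 along u from L, so Z = 50.5·u = (34.31, -37.05). Tangency of A1 to both parallel lines with radius 15.1 puts U and M at L ± 15.1·n: U = (11.08, 10.26), M = (-11.08, -10.26). Equal radii place F and V the same way about Z: F = Z + 15.1·n = (45.39, -26.79), V = Z − 15.1·n = (23.23, -47.31). Then |LV| = |V − L| = 52.71.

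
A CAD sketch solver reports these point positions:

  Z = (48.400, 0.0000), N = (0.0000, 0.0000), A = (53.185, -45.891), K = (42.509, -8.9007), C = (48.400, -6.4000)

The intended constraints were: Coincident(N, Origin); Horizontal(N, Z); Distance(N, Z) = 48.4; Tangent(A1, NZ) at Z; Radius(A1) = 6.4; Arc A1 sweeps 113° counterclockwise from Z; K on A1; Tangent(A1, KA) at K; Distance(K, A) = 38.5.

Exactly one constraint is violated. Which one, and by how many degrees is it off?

Tangent(A1, KA) at K — off by 6.90°.

N = (0.00, 0.00) ✓; N.y = 0.00, Z.y = 0.00 ✓; |NZ| = 48.40 ✓; ∠(CZ, ZN) = 90.00° ✓; |CZ| = 6.400 ✓; bearing(C→K) − bearing(C→Z) = 113.0° ✓; |CK| = 6.400 ✓; ∠(CK, KA) = 96.90° ✗; |KA| = 38.50 ✓.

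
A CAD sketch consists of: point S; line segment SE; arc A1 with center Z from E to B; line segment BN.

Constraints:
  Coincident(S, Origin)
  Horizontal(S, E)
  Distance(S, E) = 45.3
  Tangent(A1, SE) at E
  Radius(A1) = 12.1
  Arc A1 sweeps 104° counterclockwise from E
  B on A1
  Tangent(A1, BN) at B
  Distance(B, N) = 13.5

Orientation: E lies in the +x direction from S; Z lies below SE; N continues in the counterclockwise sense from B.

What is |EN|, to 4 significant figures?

29.38

On A1, E sits at bearing 90° from Z; a 104° counterclockwise sweep puts B at bearing 194°, so B = Z + 12.1·(cos 194°, sin 194°) = (33.56, -15.03). Since A1 is tangent to BN there, ZB ⟂ BN, so BN runs along (−sin 194°, cos 194°); with |BN| = 13.5, N = (36.83, -28.13). Then |EN| = |N − E| = 29.38.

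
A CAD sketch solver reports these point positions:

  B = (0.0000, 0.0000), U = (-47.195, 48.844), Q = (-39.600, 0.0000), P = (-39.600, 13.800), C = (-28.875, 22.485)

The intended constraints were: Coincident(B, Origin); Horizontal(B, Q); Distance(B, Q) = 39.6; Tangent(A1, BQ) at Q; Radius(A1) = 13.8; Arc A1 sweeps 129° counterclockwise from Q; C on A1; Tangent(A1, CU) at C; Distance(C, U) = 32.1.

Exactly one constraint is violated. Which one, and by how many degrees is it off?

Tangent(A1, CU) at C — off by 4.20°.

B = (0.00, 0.00) ✓; B.y = 0.00, Q.y = 0.00 ✓; |BQ| = 39.60 ✓; ∠(PQ, QB) = 90.00° ✓; |PQ| = 13.80 ✓; bearing(P→C) − bearing(P→Q) = 129.0° ✓; |PC| = 13.80 ✓; ∠(PC, CU) = 94.20° ✗; |CU| = 32.10 ✓.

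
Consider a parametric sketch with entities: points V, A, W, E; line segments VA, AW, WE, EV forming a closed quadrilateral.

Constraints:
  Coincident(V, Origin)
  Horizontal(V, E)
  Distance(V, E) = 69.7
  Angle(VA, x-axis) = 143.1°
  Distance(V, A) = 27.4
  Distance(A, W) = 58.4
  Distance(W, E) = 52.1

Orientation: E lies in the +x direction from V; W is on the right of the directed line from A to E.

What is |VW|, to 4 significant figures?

31.12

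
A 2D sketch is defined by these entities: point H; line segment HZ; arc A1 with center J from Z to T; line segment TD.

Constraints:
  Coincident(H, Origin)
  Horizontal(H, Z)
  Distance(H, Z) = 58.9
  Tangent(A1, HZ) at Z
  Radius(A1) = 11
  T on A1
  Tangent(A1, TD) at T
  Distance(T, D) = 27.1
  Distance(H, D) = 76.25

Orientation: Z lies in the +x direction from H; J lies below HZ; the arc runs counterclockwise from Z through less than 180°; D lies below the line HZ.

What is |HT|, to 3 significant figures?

52.7

Checks: |HZ| = 58.90 ✓; ∠(JZ, ZH) = 90.00° ✓; |JT| = 11.00 ✓; ∠(JT, TD) = 90.00° ✓; |TD| = 27.10 ✓; |HD| = 76.25 ✓.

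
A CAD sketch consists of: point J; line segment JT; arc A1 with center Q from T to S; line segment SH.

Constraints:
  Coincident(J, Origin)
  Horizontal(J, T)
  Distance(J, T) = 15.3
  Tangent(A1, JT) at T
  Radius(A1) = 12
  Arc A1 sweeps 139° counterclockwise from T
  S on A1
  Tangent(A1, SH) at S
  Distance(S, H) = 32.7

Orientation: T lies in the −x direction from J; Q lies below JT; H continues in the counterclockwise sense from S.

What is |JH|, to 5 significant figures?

42.536

J is at the origin; JT is horizontal with |JT| = 15.3 and T on the −x side, so T = (-15.300, 0.0000). The tangent condition forces QT to be normal to JT, so Q = T + (0, -12) = (-15.300, -12.000). On A1, T sits at bearing 90° from Q; a 139° counterclockwise sweep puts S at bearing 229°, so S = Q + 12.0·(cos 229°, sin 229°) = (-23.173, -21.057). The tangent condition forces QS to be normal to SH, so SH runs along (−sin 229°, cos 229°); with |SH| = 32.7, H = (1.5063, -42.510). Then |JH| = |H − J| = 42.536.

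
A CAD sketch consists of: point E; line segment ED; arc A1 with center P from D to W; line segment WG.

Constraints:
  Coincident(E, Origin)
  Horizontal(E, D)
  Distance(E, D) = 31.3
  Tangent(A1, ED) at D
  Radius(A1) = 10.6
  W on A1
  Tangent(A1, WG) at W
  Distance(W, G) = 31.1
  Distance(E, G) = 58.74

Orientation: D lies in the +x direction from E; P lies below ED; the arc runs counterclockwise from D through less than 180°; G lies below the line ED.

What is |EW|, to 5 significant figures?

28.312

E is at the origin; ED is horizontal with |ED| = 31.3 and D on the +x side, so D = (31.300, 0.0000). The tangent condition forces PD to be normal to ED, so P = D + (0, -10.6) = (31.300, -10.600). Since PW ⟂ WG (tangency), |PG| = √(10.6² + 31.1²) = 32.857 regardless of where W sits on A1. So G lies on both circle(E, 58.74) and circle(P, 32.857); the below-ED intersection is G = (41.108, -41.959). W is the foot of the tangent from G: W = (22.745, -16.859).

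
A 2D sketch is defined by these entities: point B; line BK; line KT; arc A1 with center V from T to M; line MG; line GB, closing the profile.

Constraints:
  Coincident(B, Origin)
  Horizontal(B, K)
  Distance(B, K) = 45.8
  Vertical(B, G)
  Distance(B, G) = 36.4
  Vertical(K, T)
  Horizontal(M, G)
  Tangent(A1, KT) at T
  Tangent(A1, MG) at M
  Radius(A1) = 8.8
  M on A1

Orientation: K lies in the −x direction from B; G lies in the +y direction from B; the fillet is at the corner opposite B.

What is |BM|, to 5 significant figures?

51.903

B is at the origin; BK is horizontal with |BK| = 45.8 and K on the −x side, so K = (-45.800, 0.0000). B and G share the same x with |BG| = 36.4 and G on the +y side, so G = (0.0000, 36.400). The virtual corner opposite B is at (-45.800, 36.400). Since A1 is tangent to KT there, VT ⟂ KT and the tangent condition forces VM to be normal to MG, with radius 8.8, so the center V sits 8.8 in from both sides at V = (-37.000, 27.600). That places the tangent points at T = (-45.800, 27.600) on KT and M = (-37.000, 36.400) on MG. Then |BM| = |M − B| = 51.903.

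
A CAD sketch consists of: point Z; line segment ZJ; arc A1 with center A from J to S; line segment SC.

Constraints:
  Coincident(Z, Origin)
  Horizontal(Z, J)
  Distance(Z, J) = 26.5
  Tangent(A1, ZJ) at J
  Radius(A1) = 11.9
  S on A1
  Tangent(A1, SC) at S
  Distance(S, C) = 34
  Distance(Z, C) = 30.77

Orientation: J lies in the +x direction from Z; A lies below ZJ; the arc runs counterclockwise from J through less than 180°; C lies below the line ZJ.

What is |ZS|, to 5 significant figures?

17.869

Checks: Z = (0.00, 0.00) ✓; |AS| = 11.90 ✓; ∠(AS, SC) = 90.00° ✓; |SC| = 34.00 ✓; |ZC| = 30.77 ✓.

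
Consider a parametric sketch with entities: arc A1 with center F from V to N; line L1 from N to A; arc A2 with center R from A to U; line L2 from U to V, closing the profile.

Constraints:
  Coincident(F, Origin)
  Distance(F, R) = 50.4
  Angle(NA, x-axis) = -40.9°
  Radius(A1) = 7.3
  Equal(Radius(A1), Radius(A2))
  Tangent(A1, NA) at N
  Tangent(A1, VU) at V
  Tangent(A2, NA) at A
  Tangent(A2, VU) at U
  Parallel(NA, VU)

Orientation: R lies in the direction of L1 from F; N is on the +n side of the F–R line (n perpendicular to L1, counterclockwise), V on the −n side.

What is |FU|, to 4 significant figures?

50.93

The slot axis is L1's direction at -40.9°, so u = (cos -40.9°, sin -40.9°) = (0.7559, -0.6547) and n = (−sin -40.9°, cos -40.9°) = (0.6547, 0.7559). F is at the origin and R lies 50.4 along u from F, so R = 50.4·u = (38.10, -33.00). Tangency of A1 to both parallel lines with radius 7.3 puts N and V at F ± 7.3·n: N = (4.780, 5.518), V = (-4.780, -5.518). Equal radii place A and U the same way about R: A = R + 7.3·n = (42.87, -27.48), U = R − 7.3·n = (33.32, -38.52). Then |FU| = |U − F| = 50.93.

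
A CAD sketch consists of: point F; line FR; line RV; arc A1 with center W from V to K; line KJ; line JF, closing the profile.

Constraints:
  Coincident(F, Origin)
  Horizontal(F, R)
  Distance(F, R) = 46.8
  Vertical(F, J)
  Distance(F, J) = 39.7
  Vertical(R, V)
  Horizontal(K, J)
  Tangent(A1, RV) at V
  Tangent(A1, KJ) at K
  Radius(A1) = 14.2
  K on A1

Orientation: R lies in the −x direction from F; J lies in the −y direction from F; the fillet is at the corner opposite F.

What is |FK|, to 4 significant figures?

51.37

The virtual corner opposite F is at (-46.80, -39.70). Since A1 is tangent to RV there, WV ⟂ RV and A1 meets KJ tangentially, so WK is at right angles to KJ, with radius 14.2, so the center W sits 14.2 in from both sides at W = (-32.60, -25.50). That places the tangent points at V = (-46.80, -25.50) on RV and K = (-32.60, -39.70) on KJ. Then |FK| = |K − F| = 51.37.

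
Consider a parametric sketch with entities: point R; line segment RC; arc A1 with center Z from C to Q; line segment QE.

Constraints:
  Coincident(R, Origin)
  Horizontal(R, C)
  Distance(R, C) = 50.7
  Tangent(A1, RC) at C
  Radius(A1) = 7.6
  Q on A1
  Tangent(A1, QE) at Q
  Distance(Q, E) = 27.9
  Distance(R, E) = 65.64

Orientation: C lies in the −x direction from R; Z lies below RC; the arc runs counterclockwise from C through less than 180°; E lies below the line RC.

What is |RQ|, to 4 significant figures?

58.86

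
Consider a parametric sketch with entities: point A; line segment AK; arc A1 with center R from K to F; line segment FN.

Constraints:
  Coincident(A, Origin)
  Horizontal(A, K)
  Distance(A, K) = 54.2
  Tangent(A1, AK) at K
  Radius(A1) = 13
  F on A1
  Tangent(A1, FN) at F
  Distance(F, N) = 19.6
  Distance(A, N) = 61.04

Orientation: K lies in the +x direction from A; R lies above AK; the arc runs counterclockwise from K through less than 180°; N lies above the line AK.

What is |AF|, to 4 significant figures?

67.11

A is at the origin; AK is horizontal with |AK| = 54.2 and K on the +x side, so K = (54.20, 0.000). Tangency of A1 to AK means the radius RK is perpendicular to AK, so R = K + (0, 13) = (54.20, 13.00). Since RF ⟂ FN (tangency), |RN| = √(13.0² + 19.6²) = 23.52 regardless of where F sits on A1. So N lies on both circle(A, 61.04) and circle(R, 23.52); the above-AK intersection is N = (49.29, 36.00). F is the foot of the tangent from N: F = (63.30, 22.29).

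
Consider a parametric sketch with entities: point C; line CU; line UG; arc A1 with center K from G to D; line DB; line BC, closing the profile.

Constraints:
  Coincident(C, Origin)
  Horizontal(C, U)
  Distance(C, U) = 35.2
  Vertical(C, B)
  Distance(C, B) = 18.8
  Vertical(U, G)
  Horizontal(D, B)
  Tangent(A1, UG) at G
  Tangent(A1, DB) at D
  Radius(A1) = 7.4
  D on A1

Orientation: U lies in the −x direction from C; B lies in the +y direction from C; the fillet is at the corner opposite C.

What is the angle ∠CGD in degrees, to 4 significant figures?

62.95°

C is at the origin; CU is horizontal with |CU| = 35.2 and U on the −x side, so U = (-35.20, 0.000). CB is vertical with |CB| = 18.8 and B on the +y side, so B = (0.000, 18.80). The virtual corner opposite C is at (-35.20, 18.80). Since A1 is tangent to UG there, KG ⟂ UG and the tangent condition forces KD to be normal to DB, with radius 7.4, so the center K sits 7.4 in from both sides at K = (-27.80, 11.40). That places the tangent points at G = (-35.20, 11.40) on UG and D = (-27.80, 18.80) on DB. Then cos ∠CGD = GC·GD / (|GC||GD|), giving 62.95°.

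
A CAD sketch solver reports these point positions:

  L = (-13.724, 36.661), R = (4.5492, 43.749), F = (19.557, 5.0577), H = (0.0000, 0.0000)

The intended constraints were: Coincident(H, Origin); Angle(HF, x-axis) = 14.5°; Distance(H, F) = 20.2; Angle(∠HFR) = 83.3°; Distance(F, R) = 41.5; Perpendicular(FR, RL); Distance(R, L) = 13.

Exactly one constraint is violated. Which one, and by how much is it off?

Distance(R, L) = 13 — off by 6.60.

H = (0.00, 0.00) ✓; HF at 14.50° ✓; |HF| = 20.20 ✓; ∠HFR = 83.30° ✓; |FR| = 41.50 ✓; ∠(FR, RL) = 90.00° ✓; |RL| = 19.60 ✗.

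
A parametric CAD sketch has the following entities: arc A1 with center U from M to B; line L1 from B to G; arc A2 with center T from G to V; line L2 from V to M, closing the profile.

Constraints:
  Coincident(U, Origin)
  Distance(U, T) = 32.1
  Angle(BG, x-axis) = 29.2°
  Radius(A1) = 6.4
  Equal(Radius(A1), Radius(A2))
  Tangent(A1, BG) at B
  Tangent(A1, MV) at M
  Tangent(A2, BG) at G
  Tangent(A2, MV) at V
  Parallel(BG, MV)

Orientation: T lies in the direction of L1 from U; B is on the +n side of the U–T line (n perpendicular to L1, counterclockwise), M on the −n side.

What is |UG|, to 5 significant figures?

32.732

The slot axis is L1's direction at 29.2°, so u = (cos 29.2°, sin 29.2°) = (0.87292, 0.48786) and n = (−sin 29.2°, cos 29.2°) = (-0.48786, 0.87292). U is at the origin and T lies 32.1 along u from U, so T = 32.1·u = (28.021, 15.660). Tangency of A1 to both parallel lines with radius 6.4 puts B and M at U ± 6.4·n: B = (-3.1223, 5.5867), M = (3.1223, -5.5867). Equal radii place G and V the same way about T: G = T + 6.4·n = (24.898, 21.247), V = T − 6.4·n = (31.143, 10.074). Then |UG| = |G − U| = 32.732.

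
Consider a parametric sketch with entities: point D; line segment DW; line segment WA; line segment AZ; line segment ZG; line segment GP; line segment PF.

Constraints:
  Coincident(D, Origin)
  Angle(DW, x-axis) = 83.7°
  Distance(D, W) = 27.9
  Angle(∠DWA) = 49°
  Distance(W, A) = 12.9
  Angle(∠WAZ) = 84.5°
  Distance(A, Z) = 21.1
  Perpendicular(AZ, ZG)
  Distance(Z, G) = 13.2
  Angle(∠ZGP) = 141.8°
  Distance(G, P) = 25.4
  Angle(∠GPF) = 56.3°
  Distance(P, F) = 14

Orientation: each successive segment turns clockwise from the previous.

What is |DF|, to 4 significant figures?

33.45

D is at the origin; DW runs at 83.7° with length 27.9, so W = (3.062, 27.73). ∠DWA = 49.0° gives WA at -47.30° from the x-axis; with |WA| = 12.9, A = (11.81, 18.25). ∠WAZ = 84.5° gives AZ at -142.8° from the x-axis; with |AZ| = 21.1, Z = (-4.997, 5.494). AZ is perpendicular to ZG, so ZG runs at 127.2°; with |ZG| = 13.2, G = (-12.98, 16.01). ∠ZGP = 141.8° gives GP at 89.00° from the x-axis; with |GP| = 25.4, P = (-12.53, 41.40). ∠GPF = 56.3° gives PF at -34.70° from the x-axis; with |PF| = 14.0, F = (-1.024, 33.43). Then |DF| = |F − D| = 33.45.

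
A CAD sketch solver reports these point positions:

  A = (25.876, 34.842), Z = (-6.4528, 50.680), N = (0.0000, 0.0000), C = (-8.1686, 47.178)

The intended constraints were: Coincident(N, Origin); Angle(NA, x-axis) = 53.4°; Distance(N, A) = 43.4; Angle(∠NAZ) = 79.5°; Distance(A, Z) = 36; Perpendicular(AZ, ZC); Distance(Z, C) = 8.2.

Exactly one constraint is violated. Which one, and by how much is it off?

Distance(Z, C) = 8.2 — off by 4.30.

N = (0.00, 0.00) ✓; NA at 53.40° ✓; |NA| = 43.40 ✓; ∠NAZ = 79.50° ✓; |AZ| = 36.00 ✓; ∠(AZ, ZC) = 90.00° ✓; |ZC| = 3.900 ✗.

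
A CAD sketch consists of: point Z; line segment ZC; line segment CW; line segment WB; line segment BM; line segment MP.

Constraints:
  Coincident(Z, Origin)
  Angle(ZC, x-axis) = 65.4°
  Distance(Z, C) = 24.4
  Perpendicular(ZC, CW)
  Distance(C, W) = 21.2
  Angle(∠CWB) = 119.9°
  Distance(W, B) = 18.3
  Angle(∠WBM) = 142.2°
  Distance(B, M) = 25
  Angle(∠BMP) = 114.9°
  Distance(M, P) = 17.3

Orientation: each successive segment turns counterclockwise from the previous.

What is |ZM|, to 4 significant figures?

31.40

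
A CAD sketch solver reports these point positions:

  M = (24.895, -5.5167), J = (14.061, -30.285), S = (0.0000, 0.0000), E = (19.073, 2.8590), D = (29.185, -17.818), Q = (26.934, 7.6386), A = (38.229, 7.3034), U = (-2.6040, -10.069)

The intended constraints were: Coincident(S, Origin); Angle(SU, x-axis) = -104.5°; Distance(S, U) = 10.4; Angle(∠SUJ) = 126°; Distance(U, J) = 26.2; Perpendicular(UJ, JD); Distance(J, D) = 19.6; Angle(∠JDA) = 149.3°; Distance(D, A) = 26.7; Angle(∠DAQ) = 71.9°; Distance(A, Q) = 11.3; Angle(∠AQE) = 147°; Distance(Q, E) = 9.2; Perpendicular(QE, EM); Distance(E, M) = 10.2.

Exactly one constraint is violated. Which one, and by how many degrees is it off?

Perpendicular(QE, EM) — off by 3.50°.

S = (0.00, 0.00) ✓; SU at -104.5° ✓; |SU| = 10.40 ✓; ∠SUJ = 126.0° ✓; |UJ| = 26.20 ✓; ∠(UJ, JD) = 90.00° ✓; |JD| = 19.60 ✓; ∠JDA = 149.3° ✓; |DA| = 26.70 ✓; ∠DAQ = 71.90° ✓; |AQ| = 11.30 ✓; ∠AQE = 147.0° ✓; |QE| = 9.200 ✓; ∠(QE, EM) = 93.50° ✗; |EM| = 10.20 ✓.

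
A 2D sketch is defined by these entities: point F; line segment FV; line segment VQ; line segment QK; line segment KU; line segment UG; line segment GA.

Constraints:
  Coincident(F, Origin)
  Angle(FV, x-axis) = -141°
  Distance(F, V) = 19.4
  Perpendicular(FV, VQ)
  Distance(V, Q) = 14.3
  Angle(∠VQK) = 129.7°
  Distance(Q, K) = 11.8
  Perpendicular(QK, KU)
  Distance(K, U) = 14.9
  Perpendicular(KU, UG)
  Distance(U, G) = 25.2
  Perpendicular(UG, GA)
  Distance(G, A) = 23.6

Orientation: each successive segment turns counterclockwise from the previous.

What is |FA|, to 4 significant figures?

37.40

KU is perpendicular to UG, so UG runs at 179.3°; with |UG| = 25.2, G = (-19.29, -8.259). The perpendicularity gives GA at right angles to UG, so GA runs at -90.70°; with |GA| = 23.6, A = (-19.58, -31.86). Then |FA| = |A − F| = 37.40.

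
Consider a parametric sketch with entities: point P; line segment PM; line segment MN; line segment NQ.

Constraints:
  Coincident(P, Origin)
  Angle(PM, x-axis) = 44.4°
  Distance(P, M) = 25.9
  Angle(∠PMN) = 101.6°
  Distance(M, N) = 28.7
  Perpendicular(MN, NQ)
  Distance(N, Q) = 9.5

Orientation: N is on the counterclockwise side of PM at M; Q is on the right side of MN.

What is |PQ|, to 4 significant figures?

48.64

∠PMN = 101.6°, so MN runs at 44.4° + (180° − 101.6°) = 122.8° from the x-axis; with |MN| = 28.7, N = M + 28.7·(cos 122.8°, sin 122.8°) = (2.958, 42.25). The perpendicularity gives NQ at right angles to MN; with |NQ| = 9.5 on the right of MN, Q = N + 9.5·(0.8406, 0.5417) = (10.94, 47.39). Then |PQ| = |Q − P| = 48.64.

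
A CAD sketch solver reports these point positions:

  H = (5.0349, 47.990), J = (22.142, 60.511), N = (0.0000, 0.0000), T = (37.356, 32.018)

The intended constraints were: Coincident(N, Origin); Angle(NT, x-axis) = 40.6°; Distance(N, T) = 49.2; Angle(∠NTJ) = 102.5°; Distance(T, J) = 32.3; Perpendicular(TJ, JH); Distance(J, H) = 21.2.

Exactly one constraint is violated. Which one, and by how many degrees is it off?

Perpendicular(TJ, JH) — off by 8.10°.

N = (0.00, 0.00) ✓; NT at 40.60° ✓; |NT| = 49.20 ✓; ∠NTJ = 102.5° ✓; |TJ| = 32.30 ✓; ∠(TJ, JH) = 98.10° ✗; |JH| = 21.20 ✓.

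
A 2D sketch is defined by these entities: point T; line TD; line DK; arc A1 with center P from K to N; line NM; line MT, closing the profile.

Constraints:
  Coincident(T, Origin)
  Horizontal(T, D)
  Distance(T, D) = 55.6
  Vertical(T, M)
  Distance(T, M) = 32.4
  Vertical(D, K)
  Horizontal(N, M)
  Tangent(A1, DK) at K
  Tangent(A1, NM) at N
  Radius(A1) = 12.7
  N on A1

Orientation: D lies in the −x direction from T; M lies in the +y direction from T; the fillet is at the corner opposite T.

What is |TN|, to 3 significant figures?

53.8

T is at the origin; T and D share the same y with |TD| = 55.6 and D on the −x side, so D = (-55.6, 0.00). TM is vertical with |TM| = 32.4 and M on the +y side, so M = (0.00, 32.4). The virtual corner opposite T is at (-55.6, 32.4). Since A1 is tangent to DK there, PK ⟂ DK and since A1 is tangent to NM there, PN ⟂ NM, with radius 12.7, so the center P sits 12.7 in from both sides at P = (-42.9, 19.7). That places the tangent points at K = (-55.6, 19.7) on DK and N = (-42.9, 32.4) on NM. Then |TN| = |N − T| = 53.8.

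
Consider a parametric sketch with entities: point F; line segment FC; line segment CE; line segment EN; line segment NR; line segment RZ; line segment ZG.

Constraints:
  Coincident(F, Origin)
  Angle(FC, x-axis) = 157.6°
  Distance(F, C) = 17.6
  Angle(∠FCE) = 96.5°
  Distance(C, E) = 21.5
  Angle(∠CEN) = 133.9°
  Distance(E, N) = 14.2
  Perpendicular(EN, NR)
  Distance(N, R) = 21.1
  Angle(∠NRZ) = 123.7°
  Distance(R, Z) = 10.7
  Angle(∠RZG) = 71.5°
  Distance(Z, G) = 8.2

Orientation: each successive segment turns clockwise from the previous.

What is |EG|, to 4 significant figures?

19.38

F is at the origin; FC runs at 157.6° with length 17.6, so C = (-16.27, 6.707). ∠FCE = 96.5° gives CE at 74.10° from the x-axis; with |CE| = 21.5, E = (-10.38, 27.38). ∠CEN = 133.9° gives EN at 28.00° from the x-axis; with |EN| = 14.2, N = (2.156, 34.05). EN ⟂ NR, so NR runs at -62.00°; with |NR| = 21.1, R = (12.06, 15.42). ∠NRZ = 123.7° gives RZ at -118.3° from the x-axis; with |RZ| = 10.7, Z = (6.989, 5.999). ∠RZG = 71.5° gives ZG at 133.2° from the x-axis; with |ZG| = 8.2, G = (1.376, 11.98). Then |EG| = |G − E| = 19.38.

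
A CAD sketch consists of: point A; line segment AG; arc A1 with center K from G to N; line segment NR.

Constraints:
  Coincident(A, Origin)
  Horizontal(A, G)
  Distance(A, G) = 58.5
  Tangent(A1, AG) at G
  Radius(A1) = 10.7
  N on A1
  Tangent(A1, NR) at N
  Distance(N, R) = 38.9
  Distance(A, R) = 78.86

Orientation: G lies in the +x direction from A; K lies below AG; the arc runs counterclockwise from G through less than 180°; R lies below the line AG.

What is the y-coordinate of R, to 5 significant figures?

-51.011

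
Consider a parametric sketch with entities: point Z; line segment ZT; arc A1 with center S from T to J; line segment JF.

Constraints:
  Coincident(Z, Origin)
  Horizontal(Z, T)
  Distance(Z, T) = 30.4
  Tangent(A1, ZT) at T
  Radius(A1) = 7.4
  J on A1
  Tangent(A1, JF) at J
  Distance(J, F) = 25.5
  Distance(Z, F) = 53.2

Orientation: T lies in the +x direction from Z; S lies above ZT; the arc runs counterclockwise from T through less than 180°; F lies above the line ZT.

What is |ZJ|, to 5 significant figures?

38.008

Z is at the origin; ZT is horizontal with |ZT| = 30.4 and T on the +x side, so T = (30.400, 0.0000). Since A1 is tangent to ZT there, ST ⟂ ZT, so S = T + (0, 7.4) = (30.400, 7.4000). Since SJ ⟂ JF (tangency), |SF| = √(7.4² + 25.5²) = 26.552 regardless of where J sits on A1. So F lies on both circle(Z, 53.2) and circle(S, 26.552); the above-ZT intersection is F = (43.653, 30.408). J is the foot of the tangent from F: J = (37.588, 5.6398).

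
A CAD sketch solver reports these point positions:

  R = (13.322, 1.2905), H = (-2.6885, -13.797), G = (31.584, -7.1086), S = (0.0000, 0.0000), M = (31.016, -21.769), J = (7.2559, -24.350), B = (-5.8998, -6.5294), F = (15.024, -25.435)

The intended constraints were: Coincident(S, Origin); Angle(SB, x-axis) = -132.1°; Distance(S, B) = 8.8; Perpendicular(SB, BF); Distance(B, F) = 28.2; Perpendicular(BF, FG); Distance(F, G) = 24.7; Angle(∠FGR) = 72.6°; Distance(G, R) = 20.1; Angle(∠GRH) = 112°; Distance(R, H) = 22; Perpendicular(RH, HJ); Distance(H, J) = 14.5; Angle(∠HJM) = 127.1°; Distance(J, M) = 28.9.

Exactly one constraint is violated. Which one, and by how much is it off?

Distance(J, M) = 28.9 — off by 5.00.

S = (0.00, 0.00) ✓; SB at -132.1° ✓; |SB| = 8.800 ✓; ∠(SB, BF) = 90.00° ✓; |BF| = 28.20 ✓; ∠(BF, FG) = 90.00° ✓; |FG| = 24.70 ✓; ∠FGR = 72.60° ✓; |GR| = 20.10 ✓; ∠GRH = 112.0° ✓; |RH| = 22.00 ✓; ∠(RH, HJ) = 90.00° ✓; |HJ| = 14.50 ✓; ∠HJM = 127.1° ✓; |JM| = 23.90 ✗.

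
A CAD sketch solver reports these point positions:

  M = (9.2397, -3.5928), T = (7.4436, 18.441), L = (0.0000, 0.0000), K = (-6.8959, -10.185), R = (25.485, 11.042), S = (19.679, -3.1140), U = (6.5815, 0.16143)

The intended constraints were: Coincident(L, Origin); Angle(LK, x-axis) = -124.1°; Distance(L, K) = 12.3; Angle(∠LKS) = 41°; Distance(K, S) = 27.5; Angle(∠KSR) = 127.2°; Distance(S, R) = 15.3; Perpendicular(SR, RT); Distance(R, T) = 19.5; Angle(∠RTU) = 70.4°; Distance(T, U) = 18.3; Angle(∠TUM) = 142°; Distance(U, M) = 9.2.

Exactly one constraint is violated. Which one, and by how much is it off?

Distance(U, M) = 9.2 — off by 4.60.

L = (0.00, 0.00) ✓; LK at -124.1° ✓; |LK| = 12.30 ✓; ∠LKS = 41.00° ✓; |KS| = 27.50 ✓; ∠KSR = 127.2° ✓; |SR| = 15.30 ✓; ∠(SR, RT) = 90.00° ✓; |RT| = 19.50 ✓; ∠RTU = 70.40° ✓; |TU| = 18.30 ✓; ∠TUM = 142.0° ✓; |UM| = 4.600 ✗.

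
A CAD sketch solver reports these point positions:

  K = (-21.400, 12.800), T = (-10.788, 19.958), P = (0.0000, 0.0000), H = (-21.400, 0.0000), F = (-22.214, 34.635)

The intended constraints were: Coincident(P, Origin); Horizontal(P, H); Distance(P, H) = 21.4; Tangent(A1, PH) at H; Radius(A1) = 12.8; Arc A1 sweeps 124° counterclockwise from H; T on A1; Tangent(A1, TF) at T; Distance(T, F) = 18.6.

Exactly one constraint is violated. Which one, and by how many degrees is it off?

Tangent(A1, TF) at T — off by 3.90°.

P = (0.00, 0.00) ✓; P.y = 0.00, H.y = 0.00 ✓; |PH| = 21.40 ✓; ∠(KH, HP) = 90.00° ✓; |KH| = 12.80 ✓; bearing(K→T) − bearing(K→H) = 124.0° ✓; |KT| = 12.80 ✓; ∠(KT, TF) = 86.10° ✗; |TF| = 18.60 ✓.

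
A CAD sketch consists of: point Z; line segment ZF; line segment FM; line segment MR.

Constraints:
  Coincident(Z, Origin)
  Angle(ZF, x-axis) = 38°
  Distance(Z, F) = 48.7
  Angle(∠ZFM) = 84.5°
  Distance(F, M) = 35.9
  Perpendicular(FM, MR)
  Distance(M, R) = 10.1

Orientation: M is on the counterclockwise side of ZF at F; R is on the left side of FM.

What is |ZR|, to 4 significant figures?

49.48

Z is at the origin; ZF runs at 38.0° with length 48.7, so F = 48.7·(cos 38.0°, sin 38.0°) = (38.38, 29.98). ∠ZFM = 84.5°, so FM runs at 38.0° + (180° − 84.5°) = 133.5° from the x-axis; with |FM| = 35.9, M = F + 35.9·(cos 133.5°, sin 133.5°) = (13.66, 56.02). The perpendicularity gives MR at right angles to FM; with |MR| = 10.1 on the left of FM, R = M + 10.1·(-0.7254, -0.6884) = (6.338, 49.07). Then |ZR| = |R − Z| = 49.48.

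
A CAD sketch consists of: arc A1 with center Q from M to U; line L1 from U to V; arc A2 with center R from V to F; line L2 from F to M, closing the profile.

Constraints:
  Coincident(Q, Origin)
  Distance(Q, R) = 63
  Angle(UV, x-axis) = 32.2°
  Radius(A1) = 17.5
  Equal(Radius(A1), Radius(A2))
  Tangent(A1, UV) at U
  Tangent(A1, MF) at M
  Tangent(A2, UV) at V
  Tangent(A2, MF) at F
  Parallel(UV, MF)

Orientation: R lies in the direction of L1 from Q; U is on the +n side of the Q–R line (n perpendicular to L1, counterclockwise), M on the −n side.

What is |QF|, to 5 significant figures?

65.385

The slot axis is L1's direction at 32.2°, so u = (cos 32.2°, sin 32.2°) = (0.84619, 0.53288) and n = (−sin 32.2°, cos 32.2°) = (-0.53288, 0.84619). Q is at the origin and R lies 63.0 along u from Q, so R = 63.0·u = (53.310, 33.571). Tangency of A1 to both parallel lines with radius 17.5 puts U and M at Q ± 17.5·n: U = (-9.3253, 14.808), M = (9.3253, -14.808). Equal radii place V and F the same way about R: V = R + 17.5·n = (43.985, 48.380), F = R − 17.5·n = (62.636, 18.763). Then |QF| = |F − Q| = 65.385.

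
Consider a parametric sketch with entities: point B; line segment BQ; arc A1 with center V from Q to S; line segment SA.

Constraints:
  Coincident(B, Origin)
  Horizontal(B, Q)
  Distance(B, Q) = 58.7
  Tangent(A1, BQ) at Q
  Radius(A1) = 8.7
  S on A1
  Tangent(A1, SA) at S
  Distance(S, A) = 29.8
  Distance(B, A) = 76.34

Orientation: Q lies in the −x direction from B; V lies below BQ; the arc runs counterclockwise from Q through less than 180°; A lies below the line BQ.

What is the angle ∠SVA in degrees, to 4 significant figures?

73.73°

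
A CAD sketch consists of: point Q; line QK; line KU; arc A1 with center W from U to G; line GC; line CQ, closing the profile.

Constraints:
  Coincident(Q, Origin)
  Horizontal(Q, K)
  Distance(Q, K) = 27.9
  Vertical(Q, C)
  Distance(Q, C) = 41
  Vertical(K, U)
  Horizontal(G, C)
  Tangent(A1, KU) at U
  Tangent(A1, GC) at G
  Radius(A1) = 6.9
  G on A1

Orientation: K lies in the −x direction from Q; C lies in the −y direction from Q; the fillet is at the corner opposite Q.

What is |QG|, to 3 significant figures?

46.1

Q is at the origin; QK is horizontal with |QK| = 27.9 and K on the −x side, so K = (-27.9, 0.00). QC is vertical with |QC| = 41.0 and C on the −y side, so C = (0.00, -41.0). The virtual corner opposite Q is at (-27.9, -41.0). The tangent condition forces WU to be normal to KU and tangency of A1 to GC means the radius WG is perpendicular to GC, with radius 6.9, so the center W sits 6.9 in from both sides at W = (-21.0, -34.1). That places the tangent points at U = (-27.9, -34.1) on KU and G = (-21.0, -41.0) on GC. Then |QG| = |G − Q| = 46.1.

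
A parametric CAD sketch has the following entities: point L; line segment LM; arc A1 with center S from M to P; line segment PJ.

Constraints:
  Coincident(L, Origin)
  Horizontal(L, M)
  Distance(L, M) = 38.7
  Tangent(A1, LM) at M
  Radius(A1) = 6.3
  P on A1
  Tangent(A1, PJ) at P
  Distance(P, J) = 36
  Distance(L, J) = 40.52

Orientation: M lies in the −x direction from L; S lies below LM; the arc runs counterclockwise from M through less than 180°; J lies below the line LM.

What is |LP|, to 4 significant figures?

44.50

L is at the origin; L and M share the same y with |LM| = 38.7 and M on the −x side, so M = (-38.70, 0.000). The tangent condition forces SM to be normal to LM, so S = M + (0, -6.3) = (-38.70, -6.300). Since SP ⟂ PJ (tangency), |SJ| = √(6.3² + 36.0²) = 36.55 regardless of where P sits on A1. So J lies on both circle(L, 40.52) and circle(S, 36.55); the below-LM intersection is J = (-17.90, -36.35). P is the foot of the tangent from J: P = (-43.18, -10.72).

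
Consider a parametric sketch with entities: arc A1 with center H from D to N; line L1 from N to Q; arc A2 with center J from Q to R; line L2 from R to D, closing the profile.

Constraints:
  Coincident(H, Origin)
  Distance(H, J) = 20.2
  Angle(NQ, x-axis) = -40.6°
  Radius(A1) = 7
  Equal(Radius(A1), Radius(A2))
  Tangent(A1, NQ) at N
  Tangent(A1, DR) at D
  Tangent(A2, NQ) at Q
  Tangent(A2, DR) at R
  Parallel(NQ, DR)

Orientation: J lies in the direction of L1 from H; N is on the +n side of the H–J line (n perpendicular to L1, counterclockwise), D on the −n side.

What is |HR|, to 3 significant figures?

21.4

The slot axis is L1's direction at -40.6°, so u = (cos -40.6°, sin -40.6°) = (0.759, -0.651) and n = (−sin -40.6°, cos -40.6°) = (0.651, 0.759). H is at the origin and J lies 20.2 along u from H, so J = 20.2·u = (15.3, -13.1). Tangency of A1 to both parallel lines with radius 7.0 puts N and D at H ± 7.0·n: N = (4.56, 5.31), D = (-4.56, -5.31). Equal radii place Q and R the same way about J: Q = J + 7.0·n = (19.9, -7.83), R = J − 7.0·n = (10.8, -18.5). Then |HR| = |R − H| = 21.4.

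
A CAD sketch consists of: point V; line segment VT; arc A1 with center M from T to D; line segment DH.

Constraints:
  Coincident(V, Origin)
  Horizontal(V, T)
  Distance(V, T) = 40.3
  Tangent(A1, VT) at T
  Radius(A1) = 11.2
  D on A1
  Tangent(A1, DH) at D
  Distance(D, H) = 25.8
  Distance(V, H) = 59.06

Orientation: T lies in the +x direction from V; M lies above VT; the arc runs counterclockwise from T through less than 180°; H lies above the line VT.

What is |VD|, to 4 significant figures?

53.03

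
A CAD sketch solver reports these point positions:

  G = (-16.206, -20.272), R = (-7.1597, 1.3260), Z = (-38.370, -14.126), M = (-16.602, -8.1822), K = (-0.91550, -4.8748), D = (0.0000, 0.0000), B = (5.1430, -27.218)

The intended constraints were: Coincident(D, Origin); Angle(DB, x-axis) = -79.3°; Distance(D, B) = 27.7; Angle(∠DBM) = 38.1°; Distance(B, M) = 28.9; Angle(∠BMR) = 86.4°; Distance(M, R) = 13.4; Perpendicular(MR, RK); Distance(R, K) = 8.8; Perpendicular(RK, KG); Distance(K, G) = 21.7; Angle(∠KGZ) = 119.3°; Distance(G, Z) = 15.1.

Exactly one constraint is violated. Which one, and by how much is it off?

Distance(G, Z) = 15.1 — off by 7.90.

D = (0.00, 0.00) ✓; DB at -79.30° ✓; |DB| = 27.70 ✓; ∠DBM = 38.10° ✓; |BM| = 28.90 ✓; ∠BMR = 86.40° ✓; |MR| = 13.40 ✓; ∠(MR, RK) = 90.00° ✓; |RK| = 8.800 ✓; ∠(RK, KG) = 90.00° ✓; |KG| = 21.70 ✓; ∠KGZ = 119.3° ✓; |GZ| = 23.00 ✗.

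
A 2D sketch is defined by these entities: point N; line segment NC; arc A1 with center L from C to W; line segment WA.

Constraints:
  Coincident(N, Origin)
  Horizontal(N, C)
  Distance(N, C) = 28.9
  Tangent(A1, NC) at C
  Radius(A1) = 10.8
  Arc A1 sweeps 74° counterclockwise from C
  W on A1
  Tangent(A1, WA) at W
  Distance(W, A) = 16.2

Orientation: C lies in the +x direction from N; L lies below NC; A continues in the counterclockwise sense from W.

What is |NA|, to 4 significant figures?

27.29

N is at the origin; NC is horizontal with |NC| = 28.9 and C on the +x side, so C = (28.90, 0.000). A1 meets NC tangentially, so LC is at right angles to NC, so L = C + (0, -10.8) = (28.90, -10.80). On A1, C sits at bearing 90° from L; a 74° counterclockwise sweep puts W at bearing 164°, so W = L + 10.8·(cos 164°, sin 164°) = (18.52, -7.823). The tangent condition forces LW to be normal to WA, so WA runs along (−sin 164°, cos 164°); with |WA| = 16.2, A = (14.05, -23.40). Then |NA| = |A − N| = 27.29.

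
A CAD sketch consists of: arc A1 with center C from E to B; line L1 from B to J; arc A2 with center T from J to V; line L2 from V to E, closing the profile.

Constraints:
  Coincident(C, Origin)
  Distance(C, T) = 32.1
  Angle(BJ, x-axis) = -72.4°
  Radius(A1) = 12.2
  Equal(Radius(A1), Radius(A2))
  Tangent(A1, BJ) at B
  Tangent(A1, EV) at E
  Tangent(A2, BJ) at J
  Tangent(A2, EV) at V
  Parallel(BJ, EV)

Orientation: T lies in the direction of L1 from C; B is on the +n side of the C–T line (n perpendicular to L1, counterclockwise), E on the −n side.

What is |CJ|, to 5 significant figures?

34.340

The slot axis is L1's direction at -72.4°, so u = (cos -72.4°, sin -72.4°) = (0.30237, -0.95319) and n = (−sin -72.4°, cos -72.4°) = (0.95319, 0.30237). C is at the origin and T lies 32.1 along u from C, so T = 32.1·u = (9.7061, -30.597). Tangency of A1 to both parallel lines with radius 12.2 puts B and E at C ± 12.2·n: B = (11.629, 3.6889), E = (-11.629, -3.6889). Equal radii place J and V the same way about T: J = T + 12.2·n = (21.335, -26.909), V = T − 12.2·n = (-1.9229, -34.286). Then |CJ| = |J − C| = 34.340.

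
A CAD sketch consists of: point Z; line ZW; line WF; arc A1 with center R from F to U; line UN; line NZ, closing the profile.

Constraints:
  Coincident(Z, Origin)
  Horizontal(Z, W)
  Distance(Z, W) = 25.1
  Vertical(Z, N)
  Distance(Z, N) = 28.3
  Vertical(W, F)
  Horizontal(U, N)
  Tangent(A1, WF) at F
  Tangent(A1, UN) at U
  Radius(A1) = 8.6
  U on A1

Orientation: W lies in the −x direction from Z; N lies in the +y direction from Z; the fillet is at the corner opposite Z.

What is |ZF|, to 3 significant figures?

31.9

Z is at the origin; Z and W share the same y with |ZW| = 25.1 and W on the −x side, so W = (-25.1, 0.00). Z and N share the same x with |ZN| = 28.3 and N on the +y side, so N = (0.00, 28.3). The virtual corner opposite Z is at (-25.1, 28.3). A1 meets WF tangentially, so RF is at right angles to WF and since A1 is tangent to UN there, RU ⟂ UN, with radius 8.6, so the center R sits 8.6 in from both sides at R = (-16.5, 19.7). That places the tangent points at F = (-25.1, 19.7) on WF and U = (-16.5, 28.3) on UN. Then |ZF| = |F − Z| = 31.9.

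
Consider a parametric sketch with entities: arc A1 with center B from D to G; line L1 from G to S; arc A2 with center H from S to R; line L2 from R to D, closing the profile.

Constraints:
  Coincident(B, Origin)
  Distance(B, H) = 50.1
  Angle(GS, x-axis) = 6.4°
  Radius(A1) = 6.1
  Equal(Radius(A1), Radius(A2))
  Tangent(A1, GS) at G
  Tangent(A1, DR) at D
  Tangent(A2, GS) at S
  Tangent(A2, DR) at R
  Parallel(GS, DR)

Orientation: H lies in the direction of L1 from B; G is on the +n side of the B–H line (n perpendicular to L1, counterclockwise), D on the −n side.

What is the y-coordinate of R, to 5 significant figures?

-0.47739

Tangency of A1 to both parallel lines with radius 6.1 puts G and D at B ± 6.1·n: G = (-0.67996, 6.0620), D = (0.67996, -6.0620). Equal radii place S and R the same way about H: S = H + 6.1·n = (49.108, 11.647), R = H − 6.1·n = (50.468, -0.47739). So R.y = -0.47739.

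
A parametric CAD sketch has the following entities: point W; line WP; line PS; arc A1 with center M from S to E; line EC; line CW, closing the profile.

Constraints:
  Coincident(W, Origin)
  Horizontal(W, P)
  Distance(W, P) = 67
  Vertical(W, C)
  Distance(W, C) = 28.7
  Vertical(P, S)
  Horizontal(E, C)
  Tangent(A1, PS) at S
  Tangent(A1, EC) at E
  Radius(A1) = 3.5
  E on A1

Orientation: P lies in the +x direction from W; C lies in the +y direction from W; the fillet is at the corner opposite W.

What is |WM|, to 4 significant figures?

68.32

W is at the origin; WP is horizontal with |WP| = 67.0 and P on the +x side, so P = (67.00, 0.000). WC is vertical with |WC| = 28.7 and C on the +y side, so C = (0.000, 28.70). The virtual corner opposite W is at (67.00, 28.70). The tangent condition forces MS to be normal to PS and since A1 is tangent to EC there, ME ⟂ EC, with radius 3.5, so the center M sits 3.5 in from both sides at M = (63.50, 25.20). Then |WM| = |M − W| = 68.32.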